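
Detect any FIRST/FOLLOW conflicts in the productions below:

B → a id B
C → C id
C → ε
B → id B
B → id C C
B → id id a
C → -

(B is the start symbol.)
Yes. C → C id with FOLLOW(C) on { '-', 'id' }; C → '-' with FOLLOW(C) on { '-' }

Nullable non-terminals: C.
FIRST sets used below: FIRST(C) = { '-', 'id', ε }

C: nullable alternative(s) C → ε; FOLLOW(C) = { $, '-', 'id' }
  C → C id: FIRST \ {ε} = { '-', 'id' } — overlaps FOLLOW(C) on { '-', 'id' }: CONFLICT
  C → ε: FIRST \ {ε} = { } — this is the only nullable alternative, skip
  C → -: FIRST \ {ε} = { '-' } — overlaps FOLLOW(C) on { '-' }: CONFLICT

B has no nullable alternative, so no FIRST/FOLLOW check is needed there.

So the grammar has 2 FIRST/FOLLOW conflicts (marked CONFLICT above).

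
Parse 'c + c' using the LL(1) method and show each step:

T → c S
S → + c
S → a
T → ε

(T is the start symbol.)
Stack is shown with the top on the left.

Stack  Input    Action
----------------------
T $    c + c $  output T → c S
c S $  c + c $  match 'c'
S $    + c $    output S → + c
+ c $  + c $    match '+'
c $    c $      match 'c'
$      $        accept

The string is accepted.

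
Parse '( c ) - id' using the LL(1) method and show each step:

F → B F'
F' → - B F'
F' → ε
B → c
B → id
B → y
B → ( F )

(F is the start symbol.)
LL(1) parsing maintains a stack (initially the start symbol over $) and the input. At each step: if the stack top is a terminal, match it against the current input token; if it is a non-terminal N, replace it with the RHS of M[N, lookahead] (the unique production whose predict set contains the lookahead).

Stack is shown with the top on the left.

Stack        Input         Action
---------------------------------
F $          ( c ) - id $  output F → B F'
B F' $       ( c ) - id $  output B → ( F )
( F ) F' $   ( c ) - id $  match '('
F ) F' $     c ) - id $    output F → B F'
B F' ) F' $  c ) - id $    output B → c
c F' ) F' $  c ) - id $    match 'c'
F' ) F' $    ) - id $      output F' → ε
) F' $       ) - id $      match ')'
F' $         - id $        output F' → - B F'
- B F' $     - id $        match '-'
B F' $       id $          output B → id
id F' $      id $          match 'id'
F' $         $             output F' → ε
$            $             accept

The string is accepted.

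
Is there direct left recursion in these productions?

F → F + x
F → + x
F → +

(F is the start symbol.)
F → F + x: LEFT RECURSIVE (starts with F)
F → + x: starts with '+'
F → +: starts with '+'

The grammar has direct left recursion on: F.

Answer: Yes, F is left-recursive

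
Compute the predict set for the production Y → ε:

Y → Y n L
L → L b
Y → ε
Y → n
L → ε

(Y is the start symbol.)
{ $, 'n' }

PREDICT(Y → ε) = (FIRST(RHS) \ {ε}) ∪ (FOLLOW(Y) if ε ∈ FIRST(RHS), i.e. RHS ⇒* ε)
The right-hand side is ε (FIRST(ε) = { ε }), so the predict set is FOLLOW(Y) = { $, 'n' }
PREDICT(Y → ε) = { $, 'n' }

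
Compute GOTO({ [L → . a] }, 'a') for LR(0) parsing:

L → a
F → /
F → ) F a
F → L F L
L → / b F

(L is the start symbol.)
GOTO(I, 'a') = CLOSURE({ [A → αX.β] : [A → α.Xβ] ∈ I, X = 'a' })

Items with dot before 'a', with the dot advanced:
  [L → . a] → [L → a .]
Closure adds nothing (no advanced item has the dot before a non-terminal).

GOTO = { [L → a .] }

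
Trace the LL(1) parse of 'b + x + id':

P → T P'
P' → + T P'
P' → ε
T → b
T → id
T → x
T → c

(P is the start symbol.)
Stack is shown with the top on the left.

Stack     Input         Action
------------------------------
P $       b + x + id $  output P → T P'
T P' $    b + x + id $  output T → b
b P' $    b + x + id $  match 'b'
P' $      + x + id $    output P' → + T P'
+ T P' $  + x + id $    match '+'
T P' $    x + id $      output T → x
x P' $    x + id $      match 'x'
P' $      + id $        output P' → + T P'
+ T P' $  + id $        match '+'
T P' $    id $          output T → id
id P' $   id $          match 'id'
P' $      $             output P' → ε
$         $             accept

The string is accepted.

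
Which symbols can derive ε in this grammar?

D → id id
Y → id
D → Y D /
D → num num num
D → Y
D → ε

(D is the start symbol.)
{ 'D' }

A non-terminal is nullable if it can derive ε (the empty string): either it has an ε-production, or it has a production whose right-hand side consists entirely of nullable non-terminals.

ε-productions: D → ε
So D is immediately nullable.
No further non-terminal can be added: every production for the remaining non-terminals contains a terminal or a non-nullable non-terminal.
Nullable = { 'D' }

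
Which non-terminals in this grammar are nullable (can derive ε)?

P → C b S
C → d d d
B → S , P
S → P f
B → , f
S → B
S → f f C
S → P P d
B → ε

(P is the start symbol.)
ε-productions: B → ε
So B is immediately nullable.
S → B: every symbol on the right is nullable, so S is nullable too.
No further non-terminal can be added: every production for the remaining non-terminals contains a terminal or a non-nullable non-terminal.
Nullable = { 'B', 'S' }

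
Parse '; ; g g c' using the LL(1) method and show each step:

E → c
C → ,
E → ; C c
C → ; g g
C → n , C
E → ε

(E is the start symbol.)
Stack is shown with the top on the left.

Stack      Input        Action
------------------------------
E $        ; ; g g c $  output E → ; C c
; C c $    ; ; g g c $  match ';'
C c $      ; g g c $    output C → ; g g
; g g c $  ; g g c $    match ';'
g g c $    g g c $      match 'g'
g c $      g c $        match 'g'
c $        c $          match 'c'
$          $            accept

The string is accepted.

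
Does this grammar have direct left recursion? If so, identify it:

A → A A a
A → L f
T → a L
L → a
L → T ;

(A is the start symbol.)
Yes, A is left-recursive

A → A A a: LEFT RECURSIVE (starts with A)
A → L f: starts with L
T → a L: starts with a
L → a: starts with a
L → T ;: starts with T

The grammar has direct left recursion on: A.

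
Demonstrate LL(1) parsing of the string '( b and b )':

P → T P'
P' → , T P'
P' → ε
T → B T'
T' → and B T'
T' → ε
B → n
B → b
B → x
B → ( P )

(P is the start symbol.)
Stack is shown with the top on the left.

Stack                  Input          Action
--------------------------------------------
P $                    ( b and b ) $  output P → T P'
T P' $                 ( b and b ) $  output T → B T'
B T' P' $              ( b and b ) $  output B → ( P )
( P ) T' P' $          ( b and b ) $  match '('
P ) T' P' $            b and b ) $    output P → T P'
T P' ) T' P' $         b and b ) $    output T → B T'
B T' P' ) T' P' $      b and b ) $    output B → b
b T' P' ) T' P' $      b and b ) $    match 'b'
T' P' ) T' P' $        and b ) $      output T' → and B T'
and B T' P' ) T' P' $  and b ) $      match 'and'
B T' P' ) T' P' $      b ) $          output B → b
b T' P' ) T' P' $      b ) $          match 'b'
T' P' ) T' P' $        ) $            output T' → ε
P' ) T' P' $           ) $            output P' → ε
) T' P' $              ) $            match ')'
T' P' $                $              output T' → ε
P' $                   $              output P' → ε
$                      $              accept

The string is accepted.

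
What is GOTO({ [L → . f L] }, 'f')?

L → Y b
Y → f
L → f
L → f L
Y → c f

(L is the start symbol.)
{ [L → . Y b], [L → . f L], [L → . f], [L → f . L], [Y → . c f], [Y → . f] }

GOTO(I, 'f') = CLOSURE({ [A → αX.β] : [A → α.Xβ] ∈ I, X = 'f' })

Items with dot before 'f', with the dot advanced:
  [L → . f L] → [L → f . L]
Closure of the advanced items:
  [L → f . L] has the dot before L: add [L → . Y b], [L → . f], [L → . f L]
  [L → . Y b] has the dot before Y: add [Y → . f], [Y → . c f]

GOTO = { [L → . Y b], [L → . f L], [L → . f], [L → f . L], [Y → . c f], [Y → . f] }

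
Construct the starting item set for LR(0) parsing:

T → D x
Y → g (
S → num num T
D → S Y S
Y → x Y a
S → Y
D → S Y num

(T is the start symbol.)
{ [D → . S Y S], [D → . S Y num], [S → . Y], [S → . num num T], [T → . D x], [T' → . T], [Y → . g (], [Y → . x Y a] }

First, augment the grammar with T' → T
I₀ = CLOSURE({ [T' → . T] }):
  [T' → . T] has the dot before T: add [T → . D x]
  [T → . D x] has the dot before D: add [D → . S Y S], [D → . S Y num]
  [D → . S Y S] has the dot before S: add [S → . num num T], [S → . Y]
  [S → . Y] has the dot before Y: add [Y → . g (], [Y → . x Y a]
No further items can be added.

I₀ = { [D → . S Y S], [D → . S Y num], [S → . Y], [S → . num num T], [T → . D x], [T' → . T], [Y → . g (], [Y → . x Y a] }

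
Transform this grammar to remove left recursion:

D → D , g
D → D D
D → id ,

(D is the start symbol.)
D → id , D'
D' → , g D'
D' → D D'
D' → ε

D is directly left-recursive. The standard transformation for
  A → A α₁ | ... | A α_m | β₁ | ... | β_n
is
  A  → β₁ A' | ... | β_n A'
  A' → α₁ A' | ... | α_m A' | ε

D → id , becomes D → id , D'
D → D , g becomes D' → , g D'
D → D D becomes D' → D D'
Add D' → ε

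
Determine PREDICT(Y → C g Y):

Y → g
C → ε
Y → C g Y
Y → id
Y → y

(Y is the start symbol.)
{ 'g' }

PREDICT(Y → C g Y) = (FIRST(RHS) \ {ε}) ∪ (FOLLOW(Y) if ε ∈ FIRST(RHS), i.e. RHS ⇒* ε)
FIRST(C) = { ε }
FIRST(C g Y) = { 'g' }
ε ∉ FIRST(C g Y), so FOLLOW(Y) is not added.
PREDICT(Y → C g Y) = { 'g' }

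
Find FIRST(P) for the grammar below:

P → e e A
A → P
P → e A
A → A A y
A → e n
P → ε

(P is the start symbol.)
{ 'e', ε }

To compute FIRST(P), examine every production with P on the left-hand side, reading each right-hand side left to right until a non-nullable symbol is reached.

From P → e e A:
  - e is a terminal: add 'e' and stop
From P → e A:
  - e is a terminal: add 'e' and stop
From P → ε:
  - ε-production, so ε ∈ FIRST(P)

Collecting: FIRST(P) = { 'e', ε }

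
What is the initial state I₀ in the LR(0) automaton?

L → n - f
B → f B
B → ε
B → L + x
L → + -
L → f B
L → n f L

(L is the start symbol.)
First, augment the grammar with L' → L
I₀ = CLOSURE({ [L' → . L] }):
  [L' → . L] has the dot before L: add [L → . n - f], [L → . + -], [L → . f B], [L → . n f L]
No further items can be added.

I₀ = { [L → . + -], [L → . f B], [L → . n - f], [L → . n f L], [L' → . L] }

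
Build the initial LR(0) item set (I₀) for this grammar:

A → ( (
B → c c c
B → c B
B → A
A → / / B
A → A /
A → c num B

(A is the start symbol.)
{ [A → . ( (], [A → . / / B], [A → . A /], [A → . c num B], [A' → . A] }

First, augment the grammar with A' → A
I₀ = CLOSURE({ [A' → . A] }):
  [A' → . A] has the dot before A: add [A → . ( (], [A → . / / B], [A → . A /], [A → . c num B]
No further items can be added.

I₀ = { [A → . ( (], [A → . / / B], [A → . A /], [A → . c num B], [A' → . A] }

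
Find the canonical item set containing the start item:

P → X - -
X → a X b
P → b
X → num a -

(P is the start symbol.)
{ [P → . X - -], [P → . b], [P' → . P], [X → . a X b], [X → . num a -] }

First, augment the grammar with P' → P
I₀ = CLOSURE({ [P' → . P] }):
  [P' → . P] has the dot before P: add [P → . X - -], [P → . b]
  [P → . X - -] has the dot before X: add [X → . a X b], [X → . num a -]
No further items can be added.

I₀ = { [P → . X - -], [P → . b], [P' → . P], [X → . a X b], [X → . num a -] }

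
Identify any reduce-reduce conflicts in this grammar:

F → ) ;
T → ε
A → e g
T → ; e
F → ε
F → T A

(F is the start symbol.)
Yes — I0: [F → .] vs [T → .]

Augment with F' → F and build the canonical LR(0) collection (I0 = CLOSURE({[F' → . F]}), then GOTO on every symbol after a dot until no new states appear). It has 10 states:
  I0: { [F → . ) ;], [F → . T A], [F → .], [F' → . F], [T → . ; e], [T → .] }  — shift, 2 reduces
  I1: { [F → ) . ;] }  — shift
  I2: { [T → ; . e] }  — shift
  I3: { [F' → F .] }  — accept
  I4: { [A → . e g], [F → T . A] }  — shift
  I5: { [F → T A .] }  — reduce
  I6: { [A → e . g] }  — shift
  I7: { [A → e g .] }  — reduce
  I8: { [T → ; e .] }  — reduce
  I9: { [F → ) ; .] }  — reduce

I0 contains complete items [F → .], [T → .] — reduce-reduce conflict.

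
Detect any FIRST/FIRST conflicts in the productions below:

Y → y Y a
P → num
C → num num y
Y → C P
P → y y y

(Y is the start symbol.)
FIRST sets of the non-terminals at (or reachable through a nullable prefix from) the front of some alternative:
  FIRST(C) = { 'num' }

Productions for Y:
  Y → y Y a: FIRST = { 'y' }
  Y → C P: FIRST = { 'num' }
Productions for P:
  P → num: FIRST = { 'num' }
  P → y y y: FIRST = { 'y' }
C has only one production, so no FIRST/FIRST conflict is possible there.

All alternatives of each non-terminal have pairwise disjoint FIRST sets.

Answer: No FIRST/FIRST conflicts.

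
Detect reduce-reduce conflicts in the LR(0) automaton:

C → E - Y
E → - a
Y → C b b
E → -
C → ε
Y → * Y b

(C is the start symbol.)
Augment with C' → C and build the canonical LR(0) collection (I0 = CLOSURE({[C' → . C]}), then GOTO on every symbol after a dot until no new states appear). It has 13 states:
  I0: { [C → . E - Y], [C → .], [C' → . C], [E → . - a], [E → . -] }  — shift, reduce
  I1: { [E → - . a], [E → - .] }  — shift, reduce
  I2: { [C' → C .] }  — accept
  I3: { [C → E . - Y] }  — shift
  I4: { [C → . E - Y], [C → .], [C → E - . Y], [E → . - a], [E → . -], [Y → . * Y b], [Y → . C b b] }  — shift, reduce
  I5: { [C → . E - Y], [C → .], [E → . - a], [E → . -], [Y → * . Y b], [Y → . * Y b], [Y → . C b b] }  — shift, reduce
  I6: { [Y → C . b b] }  — shift
  I7: { [C → E - Y .] }  — reduce
  I8: { [Y → C b . b] }  — shift
  I9: { [Y → C b b .] }  — reduce
  I10: { [Y → * Y . b] }  — shift
  I11: { [Y → * Y b .] }  — reduce
  I12: { [E → - a .] }  — reduce

No state contains more than one complete item.

Answer: No reduce-reduce conflicts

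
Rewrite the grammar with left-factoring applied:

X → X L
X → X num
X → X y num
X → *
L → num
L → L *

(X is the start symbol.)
X → X X'
X' → L
X' → num
X' → y num
X → *
L → num
L → L *

Left-factoring transforms A → αβ₁ | αβ₂ into A → αA' and A' → β₁ | β₂
(α is the longest common prefix among the alternatives). Repeat until
no nonterminal has two alternatives with a common prefix.

Round 1: X has alternatives sharing prefix 'X'. Introduce X': X → X X'
  Add: X' → L
  Add: X' → num
  Add: X' → y num

No remaining common prefixes — done.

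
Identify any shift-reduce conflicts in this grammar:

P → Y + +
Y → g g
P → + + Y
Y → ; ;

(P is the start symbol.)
No shift-reduce conflicts

Augment with P' → P and build the canonical LR(0) collection (I0 = CLOSURE({[P' → . P]}), then GOTO on every symbol after a dot until no new states appear). It has 12 states:
  I0: { [P → . + + Y], [P → . Y + +], [P' → . P], [Y → . ; ;], [Y → . g g] }  — shift
  I1: { [P → + . + Y] }  — shift
  I2: { [Y → ; . ;] }  — shift
  I3: { [P' → P .] }  — accept
  I4: { [P → Y . + +] }  — shift
  I5: { [Y → g . g] }  — shift
  I6: { [Y → g g .] }  — reduce
  I7: { [P → Y + . +] }  — shift
  I8: { [P → Y + + .] }  — reduce
  I9: { [Y → ; ; .] }  — reduce
  I10: { [P → + + . Y], [Y → . ; ;], [Y → . g g] }  — shift
  I11: { [P → + + Y .] }  — reduce

No state contains both a complete item and a shift item.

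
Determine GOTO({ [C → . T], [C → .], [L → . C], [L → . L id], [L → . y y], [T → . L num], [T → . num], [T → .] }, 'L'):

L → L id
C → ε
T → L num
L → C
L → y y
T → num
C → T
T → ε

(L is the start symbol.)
{ [L → L . id], [T → L . num] }

GOTO(I, 'L') = CLOSURE({ [A → αX.β] : [A → α.Xβ] ∈ I, X = 'L' })

Items with dot before 'L', with the dot advanced:
  [L → . L id] → [L → L . id]
  [T → . L num] → [T → L . num]
Closure adds nothing (no advanced item has the dot before a non-terminal).

GOTO = { [L → L . id], [T → L . num] }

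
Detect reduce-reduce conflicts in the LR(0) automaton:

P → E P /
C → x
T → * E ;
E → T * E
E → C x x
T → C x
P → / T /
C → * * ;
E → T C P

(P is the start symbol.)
No reduce-reduce conflicts

A reduce-reduce conflict occurs when an LR(0) state has two complete items [A → α .] and [B → β .] — both call for a reduction, and with no lookahead the parser cannot choose between them.

Augment with P' → P and build the canonical LR(0) collection (I0 = CLOSURE({[P' → . P]}), then GOTO on every symbol after a dot until no new states appear). It has 24 states:
  I0: { [C → . * * ;], [C → . x], [E → . C x x], [E → . T * E], [E → . T C P], [P → . / T /], [P → . E P /], [P' → . P], [T → . * E ;], [T → . C x] }  — shift
  I1: { [C → * . * ;], [C → . * * ;], [C → . x], [E → . C x x], [E → . T * E], [E → . T C P], [T → * . E ;], [T → . * E ;], [T → . C x] }  — shift
  I2: { [C → . * * ;], [C → . x], [P → / . T /], [T → . * E ;], [T → . C x] }  — shift
  I3: { [E → C . x x], [T → C . x] }  — shift
  I4: { [C → . * * ;], [C → . x], [E → . C x x], [E → . T * E], [E → . T C P], [P → . / T /], [P → . E P /], [P → E . P /], [T → . * E ;], [T → . C x] }  — shift
  I5: { [P' → P .] }  — accept
  I6: { [C → . * * ;], [C → . x], [E → T . * E], [E → T . C P] }  — shift
  I7: { [C → x .] }  — reduce
  I8: { [C → * . * ;], [C → . * * ;], [C → . x], [E → . C x x], [E → . T * E], [E → . T C P], [E → T * . E], [T → . * E ;], [T → . C x] }  — shift
  I9: { [C → . * * ;], [C → . x], [E → . C x x], [E → . T * E], [E → . T C P], [E → T C . P], [P → . / T /], [P → . E P /], [T → . * E ;], [T → . C x] }  — shift
  I10: { [E → T C P .] }  — reduce
  I11: { [C → * * . ;], [C → * . * ;], [C → . * * ;], [C → . x], [E → . C x x], [E → . T * E], [E → . T C P], [T → * . E ;], [T → . * E ;], [T → . C x] }  — shift
  I12: { [E → T * E .] }  — reduce
  I13: { [C → * * ; .] }  — reduce
  I14: { [T → * E . ;] }  — shift
  I15: { [T → * E ; .] }  — reduce
  I16: { [P → E P . /] }  — shift
  I17: { [P → E P / .] }  — reduce
  I18: { [E → C x . x], [T → C x .] }  — shift, reduce
  I19: { [E → C x x .] }  — reduce
  I20: { [T → C . x] }  — shift
  I21: { [P → / T . /] }  — shift
  I22: { [P → / T / .] }  — reduce
  I23: { [T → C x .] }  — reduce

No state contains more than one complete item.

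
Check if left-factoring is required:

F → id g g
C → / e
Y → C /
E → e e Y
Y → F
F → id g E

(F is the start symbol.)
Yes, F has productions with common prefix 'id g'

Left-factoring is needed when two productions for the same non-terminal
share a common prefix on the right-hand side.

Productions for F:
  F → id g g
  F → id g E
Productions for Y:
  Y → C /
  Y → F

Found common prefix 'id g' in productions for F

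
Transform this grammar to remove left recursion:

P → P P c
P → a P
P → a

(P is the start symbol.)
P is directly left-recursive. The standard transformation for
  A → A α₁ | ... | A α_m | β₁ | ... | β_n
is
  A  → β₁ A' | ... | β_n A'
  A' → α₁ A' | ... | α_m A' | ε

P → a P becomes P → a P P'
P → a becomes P → a P'
P → P P c becomes P' → P c P'
Add P' → ε

Resulting grammar:
P → a P P'
P → a P'
P' → P c P'
P' → ε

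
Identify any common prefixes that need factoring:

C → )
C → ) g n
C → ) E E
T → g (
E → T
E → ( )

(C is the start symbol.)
Yes, C has productions with common prefix ')'

Left-factoring is needed when two productions for the same non-terminal
share a common prefix on the right-hand side.

Productions for C:
  C → )
  C → ) g n
  C → ) E E
Productions for E:
  E → T
  E → ( )

Found common prefix ')' in productions for C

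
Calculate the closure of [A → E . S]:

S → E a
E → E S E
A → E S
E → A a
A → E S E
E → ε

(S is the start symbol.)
Start with: [A → E . S]
  [A → E . S] has the dot before S: add [S → . E a]
  [S → . E a] has the dot before E: add [E → . E S E], [E → . A a], [E → .]
  [E → . A a] has the dot before A: add [A → . E S], [A → . E S E]
No further items can be added.

CLOSURE = { [A → . E S E], [A → . E S], [A → E . S], [E → . A a], [E → . E S E], [E → .], [S → . E a] }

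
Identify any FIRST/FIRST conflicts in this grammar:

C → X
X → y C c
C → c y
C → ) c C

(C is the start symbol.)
FIRST sets of the non-terminals at (or reachable through a nullable prefix from) the front of some alternative:
  FIRST(X) = { 'y' }

Productions for C:
  C → X: FIRST = { 'y' }
  C → c y: FIRST = { 'c' }
  C → ) c C: FIRST = { ')' }
X has only one production, so no FIRST/FIRST conflict is possible there.

All alternatives of each non-terminal have pairwise disjoint FIRST sets.

Answer: No FIRST/FIRST conflicts.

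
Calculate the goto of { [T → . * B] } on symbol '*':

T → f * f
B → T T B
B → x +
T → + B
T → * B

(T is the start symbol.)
GOTO(I, '*') = CLOSURE({ [A → αX.β] : [A → α.Xβ] ∈ I, X = '*' })

Items with dot before '*', with the dot advanced:
  [T → . * B] → [T → * . B]
Closure of the advanced items:
  [T → * . B] has the dot before B: add [B → . T T B], [B → . x +]
  [B → . T T B] has the dot before T: add [T → . f * f], [T → . + B], [T → . * B]

GOTO = { [B → . T T B], [B → . x +], [T → * . B], [T → . * B], [T → . + B], [T → . f * f] }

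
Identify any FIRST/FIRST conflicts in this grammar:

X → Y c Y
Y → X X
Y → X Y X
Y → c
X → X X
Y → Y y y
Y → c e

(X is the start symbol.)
Yes. X → Y c Y / X → X X on { 'c' }; Y → X X / Y → X Y X on { 'c' }; Y → X X / Y → c on { 'c' }; Y → X X / Y → Y y y on { 'c' }; Y → X X / Y → c e on { 'c' }; Y → X Y X / Y → c on { 'c' }; Y → X Y X / Y → Y y y on { 'c' }; Y → X Y X / Y → c e on { 'c' }; Y → c / Y → Y y y on { 'c' }; Y → c / Y → c e on { 'c' }; Y → Y y y / Y → c e on { 'c' }

A FIRST/FIRST conflict occurs when two productions N → α and N → β for the same non-terminal have FIRST(α) ∩ FIRST(β) ≠ ∅ (with ε ∈ FIRST of a nullable right-hand side, so two nullable alternatives also conflict).

FIRST sets of the non-terminals at (or reachable through a nullable prefix from) the front of some alternative:
  FIRST(Y) = { 'c' }
  FIRST(X) = { 'c' }

Productions for X:
  X → Y c Y: FIRST = { 'c' }
  X → X X: FIRST = { 'c' }
Productions for Y:
  Y → X X: FIRST = { 'c' }
  Y → X Y X: FIRST = { 'c' }
  Y → c: FIRST = { 'c' }
  Y → Y y y: FIRST = { 'c' }
  Y → c e: FIRST = { 'c' }

Conflict for X: X → Y c Y and X → X X
  Overlap: { 'c' }
Conflict for Y: Y → X X and Y → X Y X
  Overlap: { 'c' }
Conflict for Y: Y → X X and Y → c
  Overlap: { 'c' }
Conflict for Y: Y → X X and Y → Y y y
  Overlap: { 'c' }
Conflict for Y: Y → X X and Y → c e
  Overlap: { 'c' }
Conflict for Y: Y → X Y X and Y → c
  Overlap: { 'c' }
Conflict for Y: Y → X Y X and Y → Y y y
  Overlap: { 'c' }
Conflict for Y: Y → X Y X and Y → c e
  Overlap: { 'c' }
Conflict for Y: Y → c and Y → Y y y
  Overlap: { 'c' }
Conflict for Y: Y → c and Y → c e
  Overlap: { 'c' }
Conflict for Y: Y → Y y y and Y → c e
  Overlap: { 'c' }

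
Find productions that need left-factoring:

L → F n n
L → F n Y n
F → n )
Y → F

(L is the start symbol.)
Yes, L has productions with common prefix 'F n'

Left-factoring is needed when two productions for the same non-terminal
share a common prefix on the right-hand side.

Productions for L:
  L → F n n
  L → F n Y n

Found common prefix 'F n' in productions for L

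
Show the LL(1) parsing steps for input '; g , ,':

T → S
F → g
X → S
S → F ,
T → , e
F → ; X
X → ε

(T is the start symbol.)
Stack is shown with the top on the left.

Stack    Input      Action
--------------------------
T $      ; g , , $  output T → S
S $      ; g , , $  output S → F ,
F , $    ; g , , $  output F → ; X
; X , $  ; g , , $  match ';'
X , $    g , , $    output X → S
S , $    g , , $    output S → F ,
F , , $  g , , $    output F → g
g , , $  g , , $    match 'g'
, , $    , , $      match ','
, $      , $        match ','
$        $          accept

The string is accepted.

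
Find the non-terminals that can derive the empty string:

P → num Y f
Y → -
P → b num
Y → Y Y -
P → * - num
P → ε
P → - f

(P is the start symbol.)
{ 'P' }

ε-productions: P → ε
So P is immediately nullable.
No further non-terminal can be added: every production for the remaining non-terminals contains a terminal or a non-nullable non-terminal.
Nullable = { 'P' }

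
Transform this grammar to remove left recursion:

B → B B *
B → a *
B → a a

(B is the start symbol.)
B is directly left-recursive. The standard transformation for
  A → A α₁ | ... | A α_m | β₁ | ... | β_n
is
  A  → β₁ A' | ... | β_n A'
  A' → α₁ A' | ... | α_m A' | ε

B → a * becomes B → a * B'
B → a a becomes B → a a B'
B → B B * becomes B' → B * B'
Add B' → ε

Resulting grammar:
B → a * B'
B → a a B'
B' → B * B'
B' → ε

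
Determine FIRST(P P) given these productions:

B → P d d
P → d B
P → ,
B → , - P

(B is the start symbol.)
{ ',', 'd' }

FIRST sets of the non-terminals involved (from the grammar, by fixed-point iteration):
  FIRST(P) = { ',', 'd' }

To compute FIRST(P P), process the symbols left to right:
Symbol P is a non-terminal. Add FIRST(P) \ {ε} = { ',', 'd' }
P is not nullable (ε ∉ FIRST(P)), so stop here.
FIRST(P P) = { ',', 'd' }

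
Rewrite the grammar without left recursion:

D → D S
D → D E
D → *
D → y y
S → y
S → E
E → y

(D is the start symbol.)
D is directly left-recursive. The standard transformation for
  A → A α₁ | ... | A α_m | β₁ | ... | β_n
is
  A  → β₁ A' | ... | β_n A'
  A' → α₁ A' | ... | α_m A' | ε

D → * becomes D → * D'
D → y y becomes D → y y D'
D → D S becomes D' → S D'
D → D E becomes D' → E D'
Add D' → ε

Productions for other non-terminals are unchanged:
  S → y
  S → E
  E → y

Resulting grammar:
D → * D'
D → y y D'
D' → S D'
D' → E D'
D' → ε
S → y
S → E
E → y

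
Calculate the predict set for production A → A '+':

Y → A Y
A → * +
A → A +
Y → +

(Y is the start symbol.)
PREDICT(A → A '+') = (FIRST(RHS) \ {ε}) ∪ (FOLLOW(A) if ε ∈ FIRST(RHS), i.e. RHS ⇒* ε)
FIRST(A) = { '*' }
FIRST(A '+') = { '*' }
ε ∉ FIRST(A '+'), so FOLLOW(A) is not added.
PREDICT(A → A '+') = { '*' }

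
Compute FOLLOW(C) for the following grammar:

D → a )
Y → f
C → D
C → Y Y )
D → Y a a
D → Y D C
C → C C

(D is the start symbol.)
In D → Y D C: C is at the end, add FOLLOW(D)
In C → C C: C is followed by C, add FIRST(C) \ {ε} = { 'a', 'f' }
In C → C C: C is at the end; this adds FOLLOW(C) to itself — nothing new

The FOLLOW sets referred to above (computed the same way, to a fixed point):
  FOLLOW(D) = { $, 'a', 'f' }

Taking the union: FOLLOW(C) = { $, 'a', 'f' }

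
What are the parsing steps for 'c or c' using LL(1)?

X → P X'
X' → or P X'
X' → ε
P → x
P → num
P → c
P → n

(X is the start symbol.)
Stack is shown with the top on the left.

Stack      Input     Action
---------------------------
X $        c or c $  output X → P X'
P X' $     c or c $  output P → c
c X' $     c or c $  match 'c'
X' $       or c $    output X' → or P X'
or P X' $  or c $    match 'or'
P X' $     c $       output P → c
c X' $     c $       match 'c'
X' $       $         output X' → ε
$          $         accept

The string is accepted.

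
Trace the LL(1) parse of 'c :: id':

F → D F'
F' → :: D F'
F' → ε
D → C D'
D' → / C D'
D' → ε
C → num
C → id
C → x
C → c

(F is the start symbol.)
LL(1) parsing maintains a stack (initially the start symbol over $) and the input. At each step: if the stack top is a terminal, match it against the current input token; if it is a non-terminal N, replace it with the RHS of M[N, lookahead] (the unique production whose predict set contains the lookahead).

Stack is shown with the top on the left.

Stack       Input      Action
-----------------------------
F $         c :: id $  output F → D F'
D F' $      c :: id $  output D → C D'
C D' F' $   c :: id $  output C → c
c D' F' $   c :: id $  match 'c'
D' F' $     :: id $    output D' → ε
F' $        :: id $    output F' → :: D F'
:: D F' $   :: id $    match '::'
D F' $      id $       output D → C D'
C D' F' $   id $       output C → id
id D' F' $  id $       match 'id'
D' F' $     $          output D' → ε
F' $        $          output F' → ε
$           $          accept

The string is accepted.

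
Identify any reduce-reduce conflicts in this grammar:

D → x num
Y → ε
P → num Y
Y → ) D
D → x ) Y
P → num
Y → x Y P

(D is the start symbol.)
A reduce-reduce conflict occurs when an LR(0) state has two complete items [A → α .] and [B → β .] — both call for a reduction, and with no lookahead the parser cannot choose between them.

Augment with D' → D and build the canonical LR(0) collection (I0 = CLOSURE({[D' → . D]}), then GOTO on every symbol after a dot until no new states appear). It has 13 states:
  I0: { [D → . x ) Y], [D → . x num], [D' → . D] }  — shift
  I1: { [D' → D .] }  — accept
  I2: { [D → x . ) Y], [D → x . num] }  — shift
  I3: { [D → x ) . Y], [Y → . ) D], [Y → . x Y P], [Y → .] }  — shift, reduce
  I4: { [D → x num .] }  — reduce
  I5: { [D → . x ) Y], [D → . x num], [Y → ) . D] }  — shift
  I6: { [D → x ) Y .] }  — reduce
  I7: { [Y → . ) D], [Y → . x Y P], [Y → .], [Y → x . Y P] }  — shift, reduce
  I8: { [P → . num Y], [P → . num], [Y → x Y . P] }  — shift
  I9: { [Y → x Y P .] }  — reduce
  I10: { [P → num . Y], [P → num .], [Y → . ) D], [Y → . x Y P], [Y → .] }  — shift, 2 reduces
  I11: { [P → num Y .] }  — reduce
  I12: { [Y → ) D .] }  — reduce

I10 contains complete items [P → num .], [Y → .] — reduce-reduce conflict.

Answer: Yes — I10: [P → num .] vs [Y → .]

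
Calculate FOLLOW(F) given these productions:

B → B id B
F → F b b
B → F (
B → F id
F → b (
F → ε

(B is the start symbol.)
{ '(', 'b', 'id' }

To compute FOLLOW(F), find every occurrence of F on a right-hand side N → α F β: add FIRST(β) \ {ε}, and if β is empty or nullable also add FOLLOW(N). Iterate to a fixed point.

In F → F b b: F is followed by b b, add FIRST(b b) \ {ε} = { 'b' }
In B → F (: F is followed by '(', add FIRST('(') \ {ε} = { '(' }
In B → F id: F is followed by id, add FIRST(id) \ {ε} = { 'id' }

Taking the union: FOLLOW(F) = { '(', 'b', 'id' }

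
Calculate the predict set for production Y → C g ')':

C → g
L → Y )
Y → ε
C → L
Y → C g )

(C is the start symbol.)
PREDICT(Y → C g ')') = (FIRST(RHS) \ {ε}) ∪ (FOLLOW(Y) if ε ∈ FIRST(RHS), i.e. RHS ⇒* ε)
FIRST(C) = { ')', 'g' }
FIRST(C g ')') = { ')', 'g' }
ε ∉ FIRST(C g ')'), so FOLLOW(Y) is not added.
PREDICT(Y → C g ')') = { ')', 'g' }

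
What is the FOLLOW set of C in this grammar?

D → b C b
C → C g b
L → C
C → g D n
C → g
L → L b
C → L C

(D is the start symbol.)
In D → b C b: C is followed by b, add FIRST(b) \ {ε} = { 'b' }
In C → C g b: C is followed by g b, add FIRST(g b) \ {ε} = { 'g' }
In L → C: C is at the end, add FOLLOW(L)
In C → L C: C is at the end; this adds FOLLOW(C) to itself — nothing new

The FOLLOW sets referred to above (computed the same way, to a fixed point):
  FOLLOW(L) = { 'b', 'g' }

Taking the union: FOLLOW(C) = { 'b', 'g' }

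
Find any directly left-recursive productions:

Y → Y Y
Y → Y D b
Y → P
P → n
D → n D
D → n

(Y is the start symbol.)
Yes, Y is left-recursive

Direct left recursion occurs when N → N α for some non-terminal N (the right-hand side begins with the left-hand side itself).

Y → Y Y: LEFT RECURSIVE (starts with Y)
Y → Y D b: LEFT RECURSIVE (starts with Y)
Y → P: starts with P
P → n: starts with n
D → n D: starts with n
D → n: starts with n

The grammar has direct left recursion on: Y.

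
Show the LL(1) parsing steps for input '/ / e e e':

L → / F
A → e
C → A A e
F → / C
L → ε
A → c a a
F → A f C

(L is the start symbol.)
LL(1) parsing maintains a stack (initially the start symbol over $) and the input. At each step: if the stack top is a terminal, match it against the current input token; if it is a non-terminal N, replace it with the RHS of M[N, lookahead] (the unique production whose predict set contains the lookahead).

Stack is shown with the top on the left.

Stack    Input        Action
----------------------------
L $      / / e e e $  output L → / F
/ F $    / / e e e $  match '/'
F $      / e e e $    output F → / C
/ C $    / e e e $    match '/'
C $      e e e $      output C → A A e
A A e $  e e e $      output A → e
e A e $  e e e $      match 'e'
A e $    e e $        output A → e
e e $    e e $        match 'e'
e $      e $          match 'e'
$        $            accept

The string is accepted.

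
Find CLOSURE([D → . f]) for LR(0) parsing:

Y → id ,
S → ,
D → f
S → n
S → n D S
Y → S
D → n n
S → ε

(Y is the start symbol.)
{ [D → . f] }

To compute CLOSURE, for each item [A → α.Bβ] where B is a non-terminal, add [B → .γ] for all productions B → γ; repeat for the newly added items until nothing changes.

Start with: [D → . f]
The dot precedes the terminal f, so nothing is added.

CLOSURE = { [D → . f] }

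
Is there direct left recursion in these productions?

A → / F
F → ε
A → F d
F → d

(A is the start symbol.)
Direct left recursion occurs when N → N α for some non-terminal N (the right-hand side begins with the left-hand side itself).

A → / F: starts with '/'
F → ε: starts with ε
A → F d: starts with F
F → d: starts with d

No direct left recursion found.

Answer: No direct left recursion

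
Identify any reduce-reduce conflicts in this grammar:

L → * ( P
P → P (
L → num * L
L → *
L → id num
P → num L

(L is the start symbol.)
A reduce-reduce conflict occurs when an LR(0) state has two complete items [A → α .] and [B → β .] — both call for a reduction, and with no lookahead the parser cannot choose between them.

Augment with L' → L and build the canonical LR(0) collection (I0 = CLOSURE({[L' → . L]}), then GOTO on every symbol after a dot until no new states appear). It has 13 states:
  I0: { [L → . * ( P], [L → . *], [L → . id num], [L → . num * L], [L' → . L] }  — shift
  I1: { [L → * . ( P], [L → * .] }  — shift, reduce
  I2: { [L' → L .] }  — accept
  I3: { [L → id . num] }  — shift
  I4: { [L → num . * L] }  — shift
  I5: { [L → . * ( P], [L → . *], [L → . id num], [L → . num * L], [L → num * . L] }  — shift
  I6: { [L → num * L .] }  — reduce
  I7: { [L → id num .] }  — reduce
  I8: { [L → * ( . P], [P → . P (], [P → . num L] }  — shift
  I9: { [L → * ( P .], [P → P . (] }  — shift, reduce
  I10: { [L → . * ( P], [L → . *], [L → . id num], [L → . num * L], [P → num . L] }  — shift
  I11: { [P → num L .] }  — reduce
  I12: { [P → P ( .] }  — reduce

No state contains more than one complete item.

Answer: No reduce-reduce conflicts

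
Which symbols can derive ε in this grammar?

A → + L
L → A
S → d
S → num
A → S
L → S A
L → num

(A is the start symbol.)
A non-terminal is nullable if it can derive ε (the empty string): either it has an ε-production, or it has a production whose right-hand side consists entirely of nullable non-terminals.

There are no ε-productions, so no non-terminal can derive ε.
No non-terminals are nullable.

Answer: None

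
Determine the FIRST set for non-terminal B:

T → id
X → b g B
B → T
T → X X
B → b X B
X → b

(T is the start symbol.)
FIRST sets of the other non-terminals involved (by the same procedure, iterated to a fixed point):
  FIRST(T) = { 'b', 'id' }

From B → T:
  - T is a non-terminal: add FIRST(T) \ {ε} = { 'b', 'id' }
    T is not nullable, so stop
From B → b X B:
  - b is a terminal: add 'b' and stop

Collecting: FIRST(B) = { 'b', 'id' }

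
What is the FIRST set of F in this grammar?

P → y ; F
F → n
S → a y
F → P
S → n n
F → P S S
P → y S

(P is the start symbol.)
FIRST sets of the other non-terminals involved (by the same procedure, iterated to a fixed point):
  FIRST(P) = { 'y' }

From F → n:
  - n is a terminal: add 'n' and stop
From F → P:
  - P is a non-terminal: add FIRST(P) \ {ε} = { 'y' }
    P is not nullable, so stop
From F → P S S:
  - P is a non-terminal: add FIRST(P) \ {ε} = { 'y' }
    P is not nullable, so stop

Collecting: FIRST(F) = { 'n', 'y' }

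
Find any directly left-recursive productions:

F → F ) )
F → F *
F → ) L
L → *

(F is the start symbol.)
F → F ) ): LEFT RECURSIVE (starts with F)
F → F *: LEFT RECURSIVE (starts with F)
F → ) L: starts with ')'
L → *: starts with '*'

The grammar has direct left recursion on: F.

Answer: Yes, F is left-recursive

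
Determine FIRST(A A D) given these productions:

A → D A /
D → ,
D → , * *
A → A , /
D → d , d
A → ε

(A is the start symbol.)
{ ',', 'd' }

FIRST sets of the non-terminals involved (from the grammar, by fixed-point iteration):
  FIRST(A) = { ',', 'd', ε }
  FIRST(D) = { ',', 'd' }

To compute FIRST(A A D), process the symbols left to right:
Symbol A is a non-terminal. Add FIRST(A) \ {ε} = { ',', 'd' }
A is nullable (ε ∈ FIRST(A)), continue to the next symbol.
Symbol A is a non-terminal. Add FIRST(A) \ {ε} = { ',', 'd' }
A is nullable (ε ∈ FIRST(A)), continue to the next symbol.
Symbol D is a non-terminal. Add FIRST(D) \ {ε} = { ',', 'd' }
D is not nullable (ε ∉ FIRST(D)), so stop here.
FIRST(A A D) = { ',', 'd' }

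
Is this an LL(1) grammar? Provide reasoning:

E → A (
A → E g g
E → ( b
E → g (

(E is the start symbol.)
A grammar is LL(1) if for each non-terminal N with multiple productions, the predict sets of those productions are pairwise disjoint, where PREDICT(N → α) = (FIRST(α) \ {ε}) ∪ (FOLLOW(N) if α ⇒* ε).

Relevant sets:
  FIRST(A) = { '(', 'g' }

For E:
  PREDICT(E → A '(') = { '(', 'g' }
  PREDICT(E → '(' b) = { '(' }
  PREDICT(E → g '(') = { 'g' }
A has a single production, so nothing to check there.

Conflict found: Predict set conflict for E: { '(' }
The grammar is NOT LL(1).

Answer: No. Predict set conflict for E: { '(' }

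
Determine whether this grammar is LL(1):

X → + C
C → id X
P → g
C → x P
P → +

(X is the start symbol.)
A grammar is LL(1) if for each non-terminal N with multiple productions, the predict sets of those productions are pairwise disjoint, where PREDICT(N → α) = (FIRST(α) \ {ε}) ∪ (FOLLOW(N) if α ⇒* ε).

For C:
  PREDICT(C → id X) = { 'id' }
  PREDICT(C → x P) = { 'x' }
For P:
  PREDICT(P → g) = { 'g' }
  PREDICT(P → '+') = { '+' }
X has a single production, so nothing to check there.

All predict sets are disjoint. The grammar IS LL(1).

Answer: Yes, the grammar is LL(1).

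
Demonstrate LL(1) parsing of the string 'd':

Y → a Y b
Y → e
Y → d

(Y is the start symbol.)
Stack is shown with the top on the left.

Stack  Input  Action
--------------------
Y $    d $    output Y → d
d $    d $    match 'd'
$      $      accept

The string is accepted.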